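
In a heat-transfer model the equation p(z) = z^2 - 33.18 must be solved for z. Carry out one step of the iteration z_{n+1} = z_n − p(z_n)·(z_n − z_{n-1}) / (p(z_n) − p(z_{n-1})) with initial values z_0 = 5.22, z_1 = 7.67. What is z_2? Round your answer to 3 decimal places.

p(5.22) = -5.93160, p(7.67) = 25.64890
z_2 = 7.67000 − 25.64890·(7.67000 − 5.22000) / (25.64890 − (-5.93160)) = 7.67000 − (62.83980)/(31.58050) = 5.68017

5.680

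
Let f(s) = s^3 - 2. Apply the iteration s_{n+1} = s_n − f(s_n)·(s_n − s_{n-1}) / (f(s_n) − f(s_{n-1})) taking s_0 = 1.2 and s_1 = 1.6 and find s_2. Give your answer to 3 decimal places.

1.246

f(1.2) = -0.27200, f(1.6) = 2.09600
s_2 = 1.60000 − 2.09600·(1.60000 − 1.20000) / (2.09600 − (-0.27200)) = 1.60000 − (0.83840)/(2.36800) = 1.24595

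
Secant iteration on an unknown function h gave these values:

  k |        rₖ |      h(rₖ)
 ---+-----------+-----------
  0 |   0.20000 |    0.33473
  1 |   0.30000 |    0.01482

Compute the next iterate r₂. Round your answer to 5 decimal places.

r₂ = 0.30000 − 0.01482·(0.30000 − 0.20000) / (0.01482 − 0.33473)
   = 0.30000 − (0.0014820)/(-0.3199100) = 0.3046326

0.30463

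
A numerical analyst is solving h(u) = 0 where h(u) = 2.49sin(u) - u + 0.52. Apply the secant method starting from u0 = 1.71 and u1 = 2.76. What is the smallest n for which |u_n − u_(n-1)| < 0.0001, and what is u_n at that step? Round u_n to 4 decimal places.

h(1.71) = 1.275914, h(2.76) = -1.312726
u2 = 2.760000 − (-1.312726)·(1.050000)/(-2.588640) = 2.227534;  |Δ| = 0.532466
h(2.227534) = 0.264517
u3 = 2.227534 − 0.264517·(-0.532466)/(1.577243) = 2.316833;  |Δ| = 0.089299
h(2.316833) = 0.031785
u4 = 2.316833 − 0.031785·(0.089299)/(-0.232732) = 2.329029;  |Δ| = 0.012196
h(2.329029) = -0.001158
u5 = 2.329029 − (-0.001158)·(0.012196)/(-0.032943) = 2.328600;  |Δ| = 0.000429
h(2.328600) = 0.000005
u6 = 2.328600 − 0.000005·(-0.000429)/(0.001163) = 2.328602;  |Δ| = 0.000002
|u6 − u5| = 0.000002 < 0.0001

n = 6, u_n = 2.3286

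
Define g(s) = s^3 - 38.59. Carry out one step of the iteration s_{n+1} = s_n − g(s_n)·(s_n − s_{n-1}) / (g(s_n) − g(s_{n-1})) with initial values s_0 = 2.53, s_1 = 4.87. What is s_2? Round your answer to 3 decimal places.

g(2.53) = -22.39572, g(4.87) = 76.91130
s_2 = 4.87000 − 76.91130·(4.87000 − 2.53000) / (76.91130 − (-22.39572)) = 4.87000 − (179.97245)/(99.30703) = 3.05772

3.058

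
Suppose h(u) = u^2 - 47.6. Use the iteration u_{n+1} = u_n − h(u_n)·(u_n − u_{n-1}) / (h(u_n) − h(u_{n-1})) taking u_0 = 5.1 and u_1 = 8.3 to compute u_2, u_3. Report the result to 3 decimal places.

h(5.1) = -21.59000, h(8.3) = 21.29000
u_2 = 8.30000 − 21.29000·(8.30000 − 5.10000) / (21.29000 − (-21.59000)) = 8.30000 − (68.12800)/(42.88000) = 6.71119
h(6.71119) = -2.55987
u_3 = 6.71119 − (-2.55987)·(6.71119 − 8.30000) / (-2.55987 − 21.29000) = 6.71119 − (4.06714)/(-23.84987) = 6.88173

6.711, 6.882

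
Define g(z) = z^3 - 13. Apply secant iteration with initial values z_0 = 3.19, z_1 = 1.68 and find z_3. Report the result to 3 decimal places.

g(3.19) = 19.46176, g(1.68) = -8.25837
z_2 = 1.68000 − (-8.25837)·(1.68000 − 3.19000) / (-8.25837 − 19.46176) = 1.68000 − (12.47014)/(-27.72013) = 2.12986
g(2.12986) = -3.33833
z_3 = 2.12986 − (-3.33833)·(2.12986 − 1.68000) / (-3.33833 − (-8.25837)) = 2.12986 − (-1.50178)/(4.92004) = 2.43509

2.435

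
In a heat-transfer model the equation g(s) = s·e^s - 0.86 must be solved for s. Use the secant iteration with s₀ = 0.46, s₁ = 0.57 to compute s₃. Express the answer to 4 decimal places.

g(0.46) = -0.131326, g(0.57) = 0.147912
s₂ = 0.570000 − 0.147912·(0.570000 − 0.460000) / (0.147912 − (-0.131326)) = 0.570000 − (0.016270)/(0.279238) = 0.511733
g(0.511733) = -0.006337
s₃ = 0.511733 − (-0.006337)·(0.511733 − 0.570000) / (-0.006337 − 0.147912) = 0.511733 − (0.000369)/(-0.154249) = 0.514127

0.5141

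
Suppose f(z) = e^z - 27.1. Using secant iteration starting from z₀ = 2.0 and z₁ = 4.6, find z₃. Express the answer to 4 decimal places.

f(2.0) = -19.710944, f(4.6) = 72.384316
z₂ = 4.600000 − 72.384316·(4.600000 − 2.000000) / (72.384316 − (-19.710944)) = 4.600000 − (188.199221)/(92.095260) = 2.556472
f(2.556472) = -14.209737
z₃ = 2.556472 − (-14.209737)·(2.556472 − 4.600000) / (-14.209737 − 72.384316) = 2.556472 − (29.037992)/(-86.594053) = 2.891807

2.8918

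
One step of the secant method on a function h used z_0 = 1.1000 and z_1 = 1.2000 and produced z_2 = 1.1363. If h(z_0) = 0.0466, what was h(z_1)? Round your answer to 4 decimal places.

-0.0818

The secant line through (1.1000, 0.0466) and (1.2000, h(z_1)) crosses zero at z_2 = 1.1363.
So (1.1000, 0.0466), (1.2000, h(z_1)), (1.1363, 0) are collinear:
h(z_1) = 0.0466 · (1.2000 − 1.1363) / (1.1000 − 1.1363) = 0.0466 · (0.063700)/(-0.036300) = -0.081775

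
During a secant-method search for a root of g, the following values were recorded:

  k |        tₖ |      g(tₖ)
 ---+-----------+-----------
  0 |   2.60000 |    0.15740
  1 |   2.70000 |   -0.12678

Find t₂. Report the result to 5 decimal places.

2.65539

t₂ = 2.70000 − (-0.12678)·(2.70000 − 2.60000) / (-0.12678 − 0.15740)
   = 2.70000 − (-0.0126780)/(-0.2841800) = 2.6553874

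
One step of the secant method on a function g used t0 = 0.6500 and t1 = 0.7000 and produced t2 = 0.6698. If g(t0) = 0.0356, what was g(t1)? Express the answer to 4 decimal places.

The secant line through (0.6500, 0.0356) and (0.7000, g(t1)) crosses zero at t2 = 0.6698.
So (0.6500, 0.0356), (0.7000, g(t1)), (0.6698, 0) are collinear:
g(t1) = 0.0356 · (0.7000 − 0.6698) / (0.6500 − 0.6698) = 0.0356 · (0.030200)/(-0.019800) = -0.054299

-0.0543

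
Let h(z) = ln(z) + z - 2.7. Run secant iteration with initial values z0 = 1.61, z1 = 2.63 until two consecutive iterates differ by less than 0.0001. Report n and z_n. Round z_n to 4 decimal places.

h(1.61) = -0.613766, h(2.63) = 0.896984
z2 = 2.630000 − 0.896984·(1.020000)/(1.510750) = 2.024391;  |Δ| = 0.605609
h(2.024391) = 0.029660
z3 = 2.024391 − 0.029660·(-0.605609)/(-0.867324) = 2.003681;  |Δ| = 0.020710
h(2.003681) = -0.001333
z4 = 2.003681 − (-0.001333)·(-0.020710)/(-0.030993) = 2.004572;  |Δ| = 0.000891
h(2.004572) = 0.000002
z5 = 2.004572 − 0.000002·(0.000891)/(0.001335) = 2.004570;  |Δ| = 0.000001
|z5 − z4| = 0.000001 < 0.0001

n = 5, z_n = 2.0046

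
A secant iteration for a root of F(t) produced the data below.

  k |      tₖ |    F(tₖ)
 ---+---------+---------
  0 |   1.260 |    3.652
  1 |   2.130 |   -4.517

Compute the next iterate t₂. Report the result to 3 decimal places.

1.649

t₂ = 2.130 − (-4.517)·(2.130 − 1.260) / (-4.517 − 3.652)
   = 2.130 − (-3.92979)/(-8.16900) = 1.64894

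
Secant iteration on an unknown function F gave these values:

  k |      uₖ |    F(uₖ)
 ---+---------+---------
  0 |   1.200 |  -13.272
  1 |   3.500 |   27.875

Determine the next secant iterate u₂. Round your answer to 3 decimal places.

1.942

u₂ = 3.500 − 27.875·(3.500 − 1.200) / (27.875 − (-13.272))
   = 3.500 − (64.11250)/(41.14700) = 1.94187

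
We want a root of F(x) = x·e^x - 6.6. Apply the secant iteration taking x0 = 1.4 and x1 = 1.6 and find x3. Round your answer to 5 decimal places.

F(1.4) = -0.9227200, F(1.6) = 1.3248519
x2 = 1.6000000 − 1.3248519·(1.6000000 − 1.4000000) / (1.3248519 − (-0.9227200)) = 1.6000000 − (0.2649704)/(2.2475719) = 1.4821082
F(1.4821082) = -0.0754390
x3 = 1.4821082 − (-0.0754390)·(1.4821082 − 1.6000000) / (-0.0754390 − 1.3248519) = 1.4821082 − (0.0088936)/(-1.4002908) = 1.4884594

1.48846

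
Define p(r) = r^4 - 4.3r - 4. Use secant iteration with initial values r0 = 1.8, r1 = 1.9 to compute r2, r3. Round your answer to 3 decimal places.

1.859, 1.861

p(1.8) = -1.24240, p(1.9) = 0.86210
r2 = 1.90000 − 0.86210·(1.90000 − 1.80000) / (0.86210 − (-1.24240)) = 1.90000 − (0.08621)/(2.10450) = 1.85904
p(1.85904) = -0.04983
r3 = 1.85904 − (-0.04983)·(1.85904 − 1.90000) / (-0.04983 − 0.86210) = 1.85904 − (0.00204)/(-0.91193) = 1.86127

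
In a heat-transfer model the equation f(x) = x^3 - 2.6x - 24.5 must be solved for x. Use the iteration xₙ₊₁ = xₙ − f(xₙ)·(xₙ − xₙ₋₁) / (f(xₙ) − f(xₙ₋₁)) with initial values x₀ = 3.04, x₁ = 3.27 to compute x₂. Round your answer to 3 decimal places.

f(3.04) = -4.30954, f(3.27) = 1.96378
x₂ = 3.27000 − 1.96378·(3.27000 − 3.04000) / (1.96378 − (-4.30954)) = 3.27000 − (0.45167)/(6.27332) = 3.19800

3.198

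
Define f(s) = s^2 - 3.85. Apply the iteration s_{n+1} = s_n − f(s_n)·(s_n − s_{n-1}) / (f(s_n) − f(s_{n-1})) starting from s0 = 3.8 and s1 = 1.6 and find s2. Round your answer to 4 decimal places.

1.8389

f(3.8) = 10.590000, f(1.6) = -1.290000
s2 = 1.600000 − (-1.290000)·(1.600000 − 3.800000) / (-1.290000 − 10.590000) = 1.600000 − (2.838000)/(-11.880000) = 1.838889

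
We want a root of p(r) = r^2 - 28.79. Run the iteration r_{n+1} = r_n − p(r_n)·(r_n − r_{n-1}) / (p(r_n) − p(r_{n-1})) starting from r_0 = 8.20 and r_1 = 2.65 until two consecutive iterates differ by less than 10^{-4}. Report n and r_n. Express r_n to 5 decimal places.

n = 7, r_n = 5.36563

p(8.20) = 38.4500000, p(2.65) = -21.7675000
r_2 = 2.6500000 − (-21.7675000)·(-5.5500000)/(-60.2175000) = 4.6562212;  |Δ| = 2.0062212
p(4.6562212) = -7.1096042
r_3 = 4.6562212 − (-7.1096042)·(2.0062212)/(14.6578958) = 5.6293103;  |Δ| = 0.9730891
p(5.6293103) = 2.8991343
r_4 = 5.6293103 − 2.8991343·(0.9730891)/(10.0087385) = 5.3474450;  |Δ| = 0.2818653
p(5.3474450) = -0.1948320
r_5 = 5.3474450 − (-0.1948320)·(-0.2818653)/(-3.0939663) = 5.3651945;  |Δ| = 0.0177495
p(5.3651945) = -0.0046879
r_6 = 5.3651945 − (-0.0046879)·(0.0177495)/(0.1901441) = 5.3656321;  |Δ| = 0.0004376
p(5.3656321) = 0.0000080
r_7 = 5.3656321 − 0.0000080·(0.0004376)/(0.0046959) = 5.3656314;  |Δ| = 0.0000007
|r_7 − r_6| = 0.0000007 < 10^{-4}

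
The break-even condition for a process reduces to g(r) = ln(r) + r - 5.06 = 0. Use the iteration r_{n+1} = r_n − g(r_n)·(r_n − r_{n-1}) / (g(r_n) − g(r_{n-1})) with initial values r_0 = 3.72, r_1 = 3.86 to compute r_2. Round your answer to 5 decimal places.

3.74079

g(3.72) = -0.0262763, g(3.86) = 0.1506672
r_2 = 3.8600000 − 0.1506672·(3.8600000 − 3.7200000) / (0.1506672 − (-0.0262763)) = 3.8600000 − (0.0210934)/(0.1769435) = 3.7407902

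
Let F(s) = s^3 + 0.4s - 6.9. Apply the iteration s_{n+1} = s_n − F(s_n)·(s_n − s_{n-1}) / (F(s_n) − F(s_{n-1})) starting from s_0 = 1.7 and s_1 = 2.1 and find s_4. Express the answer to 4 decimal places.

F(1.7) = -1.307000, F(2.1) = 3.201000
s_2 = 2.100000 − 3.201000·(2.100000 − 1.700000) / (3.201000 − (-1.307000)) = 2.100000 − (1.280400)/(4.508000) = 1.815972
F(1.815972) = -0.184986
s_3 = 1.815972 − (-0.184986)·(1.815972 − 2.100000) / (-0.184986 − 3.201000) = 1.815972 − (0.052541)/(-3.385986) = 1.831489
F(1.831489) = -0.023947
s_4 = 1.831489 − (-0.023947)·(1.831489 − 1.815972) / (-0.023947 − (-0.184986)) = 1.831489 − (-0.000372)/(0.161039) = 1.833796

1.8338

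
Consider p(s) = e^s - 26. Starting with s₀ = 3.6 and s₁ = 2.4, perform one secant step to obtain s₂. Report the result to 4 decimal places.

3.1027

p(3.6) = 10.598234, p(2.4) = -14.976824
s₂ = 2.400000 − (-14.976824)·(2.400000 − 3.600000) / (-14.976824 − 10.598234) = 2.400000 − (17.972188)/(-25.575058) = 3.102723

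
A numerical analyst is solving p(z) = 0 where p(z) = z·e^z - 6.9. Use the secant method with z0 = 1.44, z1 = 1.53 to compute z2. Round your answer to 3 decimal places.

1.515

p(1.44) = -0.82220, p(1.53) = 0.16581
z2 = 1.53000 − 0.16581·(1.53000 − 1.44000) / (0.16581 − (-0.82220)) = 1.53000 − (0.01492)/(0.98801) = 1.51490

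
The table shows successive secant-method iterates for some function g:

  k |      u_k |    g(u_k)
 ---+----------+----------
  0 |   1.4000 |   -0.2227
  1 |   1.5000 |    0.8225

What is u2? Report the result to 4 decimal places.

1.4213

u2 = 1.5000 − 0.8225·(1.5000 − 1.4000) / (0.8225 − (-0.2227))
   = 1.5000 − (0.082250)/(1.045200) = 1.421307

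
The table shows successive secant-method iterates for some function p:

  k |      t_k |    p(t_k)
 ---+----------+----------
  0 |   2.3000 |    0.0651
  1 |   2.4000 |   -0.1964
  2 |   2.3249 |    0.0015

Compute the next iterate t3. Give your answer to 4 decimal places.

2.3255

t3 = 2.3249 − 0.0015·(2.3249 − 2.4000) / (0.0015 − (-0.1964))
   = 2.3249 − (-0.000113)/(0.197900) = 2.325469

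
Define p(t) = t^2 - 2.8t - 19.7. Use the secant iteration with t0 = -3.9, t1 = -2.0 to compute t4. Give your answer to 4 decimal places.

-3.2539

p(-3.9) = 6.430000, p(-2.0) = -10.100000
t2 = -2.000000 − (-10.100000)·(-2.000000 − (-3.900000)) / (-10.100000 − 6.430000) = -2.000000 − (-19.190000)/(-16.530000) = -3.160920
p(-3.160920) = -0.858013
t3 = -3.160920 − (-0.858013)·(-3.160920 − (-2.000000)) / (-0.858013 − (-10.100000)) = -3.160920 − (0.996084)/(9.241987) = -3.268698
p(-3.268698) = 0.136738
t4 = -3.268698 − 0.136738·(-3.268698 − (-3.160920)) / (0.136738 − (-0.858013)) = -3.268698 − (-0.014737)/(0.994751) = -3.253883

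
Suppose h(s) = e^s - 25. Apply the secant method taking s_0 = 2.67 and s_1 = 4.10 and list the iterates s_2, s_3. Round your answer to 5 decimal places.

h(2.67) = -10.5600308, h(4.10) = 35.3402876
s_2 = 4.1000000 − 35.3402876·(4.1000000 − 2.6700000) / (35.3402876 − (-10.5600308)) = 4.1000000 − (50.5366113)/(45.9003184) = 2.9989921
h(2.9989921) = -4.9346963
s_3 = 2.9989921 − (-4.9346963)·(2.9989921 − 4.1000000) / (-4.9346963 − 35.3402876) = 2.9989921 − (5.4331394)/(-40.2749839) = 3.1338932

2.99899, 3.13389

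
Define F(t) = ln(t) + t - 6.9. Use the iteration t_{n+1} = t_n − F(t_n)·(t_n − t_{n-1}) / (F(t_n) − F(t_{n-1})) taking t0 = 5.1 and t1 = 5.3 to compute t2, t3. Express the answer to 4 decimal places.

5.2432, 5.2431

F(5.1) = -0.170759, F(5.3) = 0.067707
t2 = 5.300000 − 0.067707·(5.300000 − 5.100000) / (0.067707 − (-0.170759)) = 5.300000 − (0.013541)/(0.238466) = 5.243215
F(5.243215) = 0.000150
t3 = 5.243215 − 0.000150·(5.243215 − 5.300000) / (0.000150 − 0.067707) = 5.243215 − (-0.000008)/(-0.067557) = 5.243089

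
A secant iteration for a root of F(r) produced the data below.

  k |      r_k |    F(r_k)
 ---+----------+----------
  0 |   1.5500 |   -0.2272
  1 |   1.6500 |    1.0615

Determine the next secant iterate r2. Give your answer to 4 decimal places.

1.5676

r2 = 1.6500 − 1.0615·(1.6500 − 1.5500) / (1.0615 − (-0.2272))
   = 1.6500 − (0.106150)/(1.288700) = 1.567630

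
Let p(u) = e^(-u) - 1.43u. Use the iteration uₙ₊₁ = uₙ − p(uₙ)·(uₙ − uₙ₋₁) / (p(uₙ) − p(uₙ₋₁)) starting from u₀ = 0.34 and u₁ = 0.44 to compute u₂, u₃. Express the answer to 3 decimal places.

0.447, 0.447

p(0.34) = 0.22557, p(0.44) = 0.01484
u₂ = 0.44000 − 0.01484·(0.44000 − 0.34000) / (0.01484 − 0.22557) = 0.44000 − (0.00148)/(-0.21073) = 0.44704
p(0.44704) = 0.00025
u₃ = 0.44704 − 0.00025·(0.44704 − 0.44000) / (0.00025 − 0.01484) = 0.44704 − (0.00000)/(-0.01459) = 0.44716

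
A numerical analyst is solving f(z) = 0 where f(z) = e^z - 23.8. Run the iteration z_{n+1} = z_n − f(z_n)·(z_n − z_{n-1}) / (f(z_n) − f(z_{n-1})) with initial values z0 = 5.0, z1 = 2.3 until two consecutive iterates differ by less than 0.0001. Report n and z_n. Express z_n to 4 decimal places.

f(5.0) = 124.613159, f(2.3) = -13.825818
z2 = 2.300000 − (-13.825818)·(-2.700000)/(-138.438977) = 2.569647;  |Δ| = 0.269647
f(2.569647) = -10.738782
z3 = 2.569647 − (-10.738782)·(0.269647)/(3.087036) = 3.507662;  |Δ| = 0.938015
f(3.507662) = 9.570157
z4 = 3.507662 − 9.570157·(0.938015)/(20.308939) = 3.065642;  |Δ| = 0.442019
f(3.065642) = -2.351762
z5 = 3.065642 − (-2.351762)·(-0.442019)/(-11.921919) = 3.152837;  |Δ| = 0.087194
f(3.152837) = -0.397639
z6 = 3.152837 − (-0.397639)·(0.087194)/(1.954123) = 3.170580;  |Δ| = 0.017743
f(3.170580) = 0.021293
z7 = 3.170580 − 0.021293·(0.017743)/(0.418933) = 3.169678;  |Δ| = 0.000902
f(3.169678) = -0.000180
z8 = 3.169678 − (-0.000180)·(-0.000902)/(-0.021473) = 3.169686;  |Δ| = 0.000008
|z8 − z7| = 0.000008 < 0.0001

n = 8, z_n = 3.1697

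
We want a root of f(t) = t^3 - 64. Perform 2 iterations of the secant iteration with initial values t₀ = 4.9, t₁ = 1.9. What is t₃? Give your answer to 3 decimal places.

4.492

f(4.9) = 53.64900, f(1.9) = -57.14100
t₂ = 1.90000 − (-57.14100)·(1.90000 − 4.90000) / (-57.14100 − 53.64900) = 1.90000 − (171.42300)/(-110.79000) = 3.44728
f(3.44728) = -23.03347
t₃ = 3.44728 − (-23.03347)·(3.44728 − 1.90000) / (-23.03347 − (-57.14100)) = 3.44728 − (-35.63920)/(34.10753) = 4.49219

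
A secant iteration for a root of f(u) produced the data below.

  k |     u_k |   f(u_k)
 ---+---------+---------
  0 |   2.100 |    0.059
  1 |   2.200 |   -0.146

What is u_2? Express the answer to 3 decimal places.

2.129

u_2 = 2.200 − (-0.146)·(2.200 − 2.100) / (-0.146 − 0.059)
   = 2.200 − (-0.01460)/(-0.20500) = 2.12878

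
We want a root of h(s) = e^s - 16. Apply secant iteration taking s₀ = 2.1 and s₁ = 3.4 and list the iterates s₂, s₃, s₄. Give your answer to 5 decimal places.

2.56720, 2.71329, 2.77895

h(2.1) = -7.8338301, h(3.4) = 13.9641000
s₂ = 3.4000000 − 13.9641000·(3.4000000 − 2.1000000) / (13.9641000 − (-7.8338301)) = 3.4000000 − (18.1533301)/(21.7979301) = 2.5671994
h(2.5671994) = -2.9707170
s₃ = 2.5671994 − (-2.9707170)·(2.5671994 − 3.4000000) / (-2.9707170 − 13.9641000) = 2.5671994 − (2.4740150)/(-16.9348170) = 2.7132898
h(2.7132898) = -0.9211996
s₄ = 2.7132898 − (-0.9211996)·(2.7132898 − 2.5671994) / (-0.9211996 − (-2.9707170)) = 2.7132898 − (-0.1345785)/(2.0495174) = 2.7789533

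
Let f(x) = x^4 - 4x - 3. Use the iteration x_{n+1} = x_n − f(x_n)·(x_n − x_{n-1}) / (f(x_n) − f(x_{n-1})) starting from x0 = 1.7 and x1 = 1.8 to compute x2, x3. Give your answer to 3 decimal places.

1.783, 1.784

f(1.7) = -1.44790, f(1.8) = 0.29760
x2 = 1.80000 − 0.29760·(1.80000 − 1.70000) / (0.29760 − (-1.44790)) = 1.80000 − (0.02976)/(1.74550) = 1.78295
f(1.78295) = -0.02632
x3 = 1.78295 − (-0.02632)·(1.78295 − 1.80000) / (-0.02632 − 0.29760) = 1.78295 − (0.00045)/(-0.32392) = 1.78434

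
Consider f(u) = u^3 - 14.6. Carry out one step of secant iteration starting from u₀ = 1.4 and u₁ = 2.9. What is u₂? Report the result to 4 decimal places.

2.2216

f(1.4) = -11.856000, f(2.9) = 9.789000
u₂ = 2.900000 − 9.789000·(2.900000 − 1.400000) / (9.789000 − (-11.856000)) = 2.900000 − (14.683500)/(21.645000) = 2.221622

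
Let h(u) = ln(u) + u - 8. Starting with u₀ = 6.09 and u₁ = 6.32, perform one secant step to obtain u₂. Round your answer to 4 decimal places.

6.1790

h(6.09) = -0.103352, h(6.32) = 0.163719
u₂ = 6.320000 − 0.163719·(6.320000 − 6.090000) / (0.163719 − (-0.103352)) = 6.320000 − (0.037655)/(0.267071) = 6.179006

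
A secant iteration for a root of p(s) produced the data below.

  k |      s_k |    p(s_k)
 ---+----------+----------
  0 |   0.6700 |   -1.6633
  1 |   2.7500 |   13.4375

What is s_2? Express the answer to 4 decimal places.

s_2 = 2.7500 − 13.4375·(2.7500 − 0.6700) / (13.4375 − (-1.6633))
   = 2.7500 − (27.950000)/(15.100800) = 0.899105

0.8991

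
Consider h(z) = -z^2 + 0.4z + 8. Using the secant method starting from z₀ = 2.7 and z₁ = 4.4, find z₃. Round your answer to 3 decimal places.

3.022

h(2.7) = 1.79000, h(4.4) = -9.60000
z₂ = 4.40000 − (-9.60000)·(4.40000 − 2.70000) / (-9.60000 − 1.79000) = 4.40000 − (-16.32000)/(-11.39000) = 2.96716
h(2.96716) = 0.38280
z₃ = 2.96716 − 0.38280·(2.96716 − 4.40000) / (0.38280 − (-9.60000)) = 2.96716 − (-0.54849)/(9.98280) = 3.02211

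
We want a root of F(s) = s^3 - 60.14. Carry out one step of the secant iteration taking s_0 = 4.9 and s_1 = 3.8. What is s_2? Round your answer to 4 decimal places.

3.8923

F(4.9) = 57.509000, F(3.8) = -5.268000
s_2 = 3.800000 − (-5.268000)·(3.800000 − 4.900000) / (-5.268000 − 57.509000) = 3.800000 − (5.794800)/(-62.777000) = 3.892308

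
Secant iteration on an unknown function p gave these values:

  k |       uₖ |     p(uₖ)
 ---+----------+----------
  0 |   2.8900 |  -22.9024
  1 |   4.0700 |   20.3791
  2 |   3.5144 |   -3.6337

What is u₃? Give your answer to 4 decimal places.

3.5985

u₃ = 3.5144 − (-3.6337)·(3.5144 − 4.0700) / (-3.6337 − 20.3791)
   = 3.5144 − (2.018884)/(-24.012800) = 3.598475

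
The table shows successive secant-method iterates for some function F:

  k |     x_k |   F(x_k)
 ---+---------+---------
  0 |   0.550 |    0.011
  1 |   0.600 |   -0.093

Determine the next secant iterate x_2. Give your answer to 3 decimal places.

x_2 = 0.600 − (-0.093)·(0.600 − 0.550) / (-0.093 − 0.011)
   = 0.600 − (-0.00465)/(-0.10400) = 0.55529

0.555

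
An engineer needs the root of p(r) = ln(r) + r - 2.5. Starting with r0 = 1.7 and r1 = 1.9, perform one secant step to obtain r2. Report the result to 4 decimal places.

p(1.7) = -0.269372, p(1.9) = 0.041854
r2 = 1.900000 − 0.041854·(1.900000 − 1.700000) / (0.041854 − (-0.269372)) = 1.900000 − (0.008371)/(0.311226) = 1.873104

1.8731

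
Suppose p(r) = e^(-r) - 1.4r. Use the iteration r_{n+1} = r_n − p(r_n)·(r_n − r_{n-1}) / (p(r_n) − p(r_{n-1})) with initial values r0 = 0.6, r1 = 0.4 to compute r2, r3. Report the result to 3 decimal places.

0.455, 0.454

p(0.6) = -0.29119, p(0.4) = 0.11032
r2 = 0.40000 − 0.11032·(0.40000 − 0.60000) / (0.11032 − (-0.29119)) = 0.40000 − (-0.02206)/(0.40151) = 0.45495
p(0.45495) = -0.00246
r3 = 0.45495 − (-0.00246)·(0.45495 − 0.40000) / (-0.00246 − 0.11032) = 0.45495 − (-0.00013)/(-0.11278) = 0.45376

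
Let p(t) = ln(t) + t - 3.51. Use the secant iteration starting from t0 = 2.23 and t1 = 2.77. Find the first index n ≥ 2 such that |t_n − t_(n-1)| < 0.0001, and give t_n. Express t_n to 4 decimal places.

n = 4, t_n = 2.5672

p(2.23) = -0.477998, p(2.77) = 0.278847
t2 = 2.770000 − 0.278847·(0.540000)/(0.756846) = 2.571046;  |Δ| = 0.198954
p(2.571046) = 0.005359
t3 = 2.571046 − 0.005359·(-0.198954)/(-0.273489) = 2.567148;  |Δ| = 0.003898
p(2.567148) = -0.000057
t4 = 2.567148 − (-0.000057)·(-0.003898)/(-0.005416) = 2.567189;  |Δ| = 0.000041
|t4 − t3| = 0.000041 < 0.0001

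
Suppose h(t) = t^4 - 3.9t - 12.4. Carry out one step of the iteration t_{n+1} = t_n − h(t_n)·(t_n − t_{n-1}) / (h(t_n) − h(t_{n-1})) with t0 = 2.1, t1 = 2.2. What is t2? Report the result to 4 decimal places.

h(2.1) = -1.141900, h(2.2) = 2.445600
t2 = 2.200000 − 2.445600·(2.200000 − 2.100000) / (2.445600 − (-1.141900)) = 2.200000 − (0.244560)/(3.587500) = 2.131830

2.1318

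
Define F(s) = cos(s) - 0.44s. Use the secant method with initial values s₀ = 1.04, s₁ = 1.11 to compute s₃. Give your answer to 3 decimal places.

1.077

F(1.04) = 0.04862, F(1.11) = -0.04374
s₂ = 1.11000 − (-0.04374)·(1.11000 − 1.04000) / (-0.04374 − 0.04862) = 1.11000 − (-0.00306)/(-0.09236) = 1.07685
F(1.07685) = 0.00029
s₃ = 1.07685 − 0.00029·(1.07685 − 1.11000) / (0.00029 − (-0.04374)) = 1.07685 − (-0.00001)/(0.04403) = 1.07707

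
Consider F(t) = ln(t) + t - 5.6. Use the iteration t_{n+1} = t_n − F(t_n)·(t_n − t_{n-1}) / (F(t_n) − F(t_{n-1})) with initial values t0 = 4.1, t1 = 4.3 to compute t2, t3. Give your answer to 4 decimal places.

F(4.1) = -0.089013, F(4.3) = 0.158615
t2 = 4.300000 − 0.158615·(4.300000 − 4.100000) / (0.158615 − (-0.089013)) = 4.300000 − (0.031723)/(0.247628) = 4.171893
F(4.171893) = 0.000262
t3 = 4.171893 − 0.000262·(4.171893 − 4.300000) / (0.000262 − 0.158615) = 4.171893 − (-0.000034)/(-0.158353) = 4.171680

4.1719, 4.1717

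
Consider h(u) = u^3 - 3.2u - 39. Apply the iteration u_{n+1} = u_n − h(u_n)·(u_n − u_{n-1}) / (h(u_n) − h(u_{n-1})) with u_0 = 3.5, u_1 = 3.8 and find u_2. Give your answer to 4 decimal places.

h(3.5) = -7.325000, h(3.8) = 3.712000
u_2 = 3.800000 − 3.712000·(3.800000 − 3.500000) / (3.712000 − (-7.325000)) = 3.800000 − (1.113600)/(11.037000) = 3.699103

3.6991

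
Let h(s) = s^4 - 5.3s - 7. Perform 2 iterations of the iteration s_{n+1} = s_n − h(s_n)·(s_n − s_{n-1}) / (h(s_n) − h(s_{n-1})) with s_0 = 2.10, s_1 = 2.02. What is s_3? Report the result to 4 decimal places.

2.0570

h(2.10) = 1.318100, h(2.02) = -1.056336
s_2 = 2.020000 − (-1.056336)·(2.020000 − 2.100000) / (-1.056336 − 1.318100) = 2.020000 − (0.084507)/(-2.374436) = 2.055590
h(2.055590) = -0.040189
s_3 = 2.055590 − (-0.040189)·(2.055590 − 2.020000) / (-0.040189 − (-1.056336)) = 2.055590 − (-0.001430)/(1.016147) = 2.056998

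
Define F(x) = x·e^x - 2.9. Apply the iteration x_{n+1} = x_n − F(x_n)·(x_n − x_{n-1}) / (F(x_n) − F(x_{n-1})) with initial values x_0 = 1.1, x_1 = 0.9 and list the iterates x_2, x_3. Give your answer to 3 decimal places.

F(1.1) = 0.40458, F(0.9) = -0.68636
x_2 = 0.90000 − (-0.68636)·(0.90000 − 1.10000) / (-0.68636 − 0.40458) = 0.90000 − (0.13727)/(-1.09094) = 1.02583
F(1.02583) = -0.03855
x_3 = 1.02583 − (-0.03855)·(1.02583 − 0.90000) / (-0.03855 − (-0.68636)) = 1.02583 − (-0.00485)/(0.64781) = 1.03332

1.026, 1.033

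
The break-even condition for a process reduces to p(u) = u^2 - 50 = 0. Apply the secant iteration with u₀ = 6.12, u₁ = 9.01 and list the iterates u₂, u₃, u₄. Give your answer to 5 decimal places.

p(6.12) = -12.5456000, p(9.01) = 31.1801000
u₂ = 9.0100000 − 31.1801000·(9.0100000 − 6.1200000) / (31.1801000 − (-12.5456000)) = 9.0100000 − (90.1104890)/(43.7257000) = 6.9491870
p(6.9491870) = -1.7087994
u₃ = 6.9491870 − (-1.7087994)·(6.9491870 − 9.0100000) / (-1.7087994 − 31.1801000) = 6.9491870 − (3.5215160)/(-32.8888994) = 7.0562601
p(7.0562601) = -0.2091930
u₄ = 7.0562601 − (-0.2091930)·(7.0562601 − 6.9491870) / (-0.2091930 − (-1.7087994)) = 7.0562601 − (-0.0223989)/(1.4996064) = 7.0711967

6.94919, 7.05626, 7.07120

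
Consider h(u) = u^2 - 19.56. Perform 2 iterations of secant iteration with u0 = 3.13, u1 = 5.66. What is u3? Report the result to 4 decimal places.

h(3.13) = -9.763100, h(5.66) = 12.475600
u2 = 5.660000 − 12.475600·(5.660000 − 3.130000) / (12.475600 − (-9.763100)) = 5.660000 − (31.563268)/(22.238700) = 4.240705
h(4.240705) = -1.576418
u3 = 4.240705 − (-1.576418)·(4.240705 − 5.660000) / (-1.576418 − 12.475600) = 4.240705 − (2.237402)/(-14.052018) = 4.399928

4.3999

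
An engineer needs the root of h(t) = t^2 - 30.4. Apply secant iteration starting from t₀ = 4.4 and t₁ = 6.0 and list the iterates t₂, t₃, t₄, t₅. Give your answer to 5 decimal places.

h(4.4) = -11.0400000, h(6.0) = 5.6000000
t₂ = 6.0000000 − 5.6000000·(6.0000000 − 4.4000000) / (5.6000000 − (-11.0400000)) = 6.0000000 − (8.9600000)/(16.6400000) = 5.4615385
h(5.4615385) = -0.5715976
t₃ = 5.4615385 − (-0.5715976)·(5.4615385 − 6.0000000) / (-0.5715976 − 5.6000000) = 5.4615385 − (0.3077833)/(-6.1715976) = 5.5114094
h(5.5114094) = -0.0243665
t₄ = 5.5114094 − (-0.0243665)·(5.5114094 − 5.4615385) / (-0.0243665 − (-0.5715976)) = 5.5114094 − (-0.0012152)/(0.5472312) = 5.5136300
h(5.5136300) = 0.0001157
t₅ = 5.5136300 − 0.0001157·(5.5136300 − 5.5114094) / (0.0001157 − (-0.0243665)) = 5.5136300 − (0.0000003)/(0.0244821) = 5.5136195

5.46154, 5.51141, 5.51363, 5.51362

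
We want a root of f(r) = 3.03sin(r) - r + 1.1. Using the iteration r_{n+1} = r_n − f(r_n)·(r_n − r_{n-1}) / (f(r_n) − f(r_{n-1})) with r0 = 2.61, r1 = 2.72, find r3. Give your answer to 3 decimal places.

f(2.61) = 0.02593, f(2.72) = -0.38008
r2 = 2.72000 − (-0.38008)·(2.72000 − 2.61000) / (-0.38008 − 0.02593) = 2.72000 − (-0.04181)/(-0.40601) = 2.61702
f(2.61702) = 0.00052
r3 = 2.61702 − 0.00052·(2.61702 − 2.72000) / (0.00052 − (-0.38008)) = 2.61702 − (-0.00005)/(0.38060) = 2.61716

2.617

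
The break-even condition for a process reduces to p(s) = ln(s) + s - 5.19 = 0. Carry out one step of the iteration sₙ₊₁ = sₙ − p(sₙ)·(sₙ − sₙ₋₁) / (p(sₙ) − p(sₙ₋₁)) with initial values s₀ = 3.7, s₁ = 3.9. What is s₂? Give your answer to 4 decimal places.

p(3.7) = -0.181667, p(3.9) = 0.070977
s₂ = 3.900000 − 0.070977·(3.900000 − 3.700000) / (0.070977 − (-0.181667)) = 3.900000 − (0.014195)/(0.252644) = 3.843813

3.8438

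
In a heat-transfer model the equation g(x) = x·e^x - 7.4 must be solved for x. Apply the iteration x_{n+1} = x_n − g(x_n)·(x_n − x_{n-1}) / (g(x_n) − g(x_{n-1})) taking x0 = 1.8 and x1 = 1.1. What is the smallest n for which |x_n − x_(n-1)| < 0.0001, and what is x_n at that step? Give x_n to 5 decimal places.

g(1.8) = 3.4893654, g(1.1) = -4.0954174
x2 = 1.1000000 − (-4.0954174)·(-0.7000000)/(-7.5847828) = 1.4779663;  |Δ| = 0.3779663
g(1.4779663) = -0.9205652
x3 = 1.4779663 − (-0.9205652)·(0.3779663)/(3.1748522) = 1.5875596;  |Δ| = 0.1095933
g(1.5875596) = 0.3660184
x4 = 1.5875596 − 0.3660184·(0.1095933)/(1.2865835) = 1.5563815;  |Δ| = 0.0311781
g(1.5563815) = -0.0202102
x5 = 1.5563815 − (-0.0202102)·(-0.0311781)/(-0.3862285) = 1.5580130;  |Δ| = 0.0016315
g(1.5580130) = -0.0004122
x6 = 1.5580130 − (-0.0004122)·(0.0016315)/(0.0197980) = 1.5580470;  |Δ| = 0.0000340
|x6 − x5| = 0.0000340 < 0.0001

n = 6, x_n = 1.55805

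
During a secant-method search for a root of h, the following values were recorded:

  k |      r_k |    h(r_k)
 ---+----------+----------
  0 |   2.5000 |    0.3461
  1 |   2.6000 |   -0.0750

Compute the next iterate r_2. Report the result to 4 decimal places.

2.5822

r_2 = 2.6000 − (-0.0750)·(2.6000 − 2.5000) / (-0.0750 − 0.3461)
   = 2.6000 − (-0.007500)/(-0.421100) = 2.582190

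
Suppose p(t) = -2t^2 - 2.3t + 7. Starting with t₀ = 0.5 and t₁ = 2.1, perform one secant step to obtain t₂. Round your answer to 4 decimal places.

p(0.5) = 5.350000, p(2.1) = -6.650000
t₂ = 2.100000 − (-6.650000)·(2.100000 − 0.500000) / (-6.650000 − 5.350000) = 2.100000 − (-10.640000)/(-12.000000) = 1.213333

1.2133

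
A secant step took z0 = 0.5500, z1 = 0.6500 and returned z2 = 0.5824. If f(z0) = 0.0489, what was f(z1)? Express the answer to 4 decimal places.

The secant line through (0.5500, 0.0489) and (0.6500, f(z1)) crosses zero at z2 = 0.5824.
So (0.5500, 0.0489), (0.6500, f(z1)), (0.5824, 0) are collinear:
f(z1) = 0.0489 · (0.6500 − 0.5824) / (0.5500 − 0.5824) = 0.0489 · (0.067600)/(-0.032400) = -0.102026

-0.1020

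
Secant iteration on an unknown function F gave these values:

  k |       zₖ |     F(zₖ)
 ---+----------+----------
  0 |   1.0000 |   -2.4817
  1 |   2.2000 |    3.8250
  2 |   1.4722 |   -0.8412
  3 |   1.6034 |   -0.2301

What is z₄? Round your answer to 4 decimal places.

z₄ = 1.6034 − (-0.2301)·(1.6034 − 1.4722) / (-0.2301 − (-0.8412))
   = 1.6034 − (-0.030189)/(0.611100) = 1.652801

1.6528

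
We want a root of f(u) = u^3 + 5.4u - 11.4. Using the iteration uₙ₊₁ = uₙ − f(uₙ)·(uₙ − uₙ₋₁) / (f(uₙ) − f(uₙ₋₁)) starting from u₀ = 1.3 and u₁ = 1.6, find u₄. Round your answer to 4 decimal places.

1.4938

f(1.3) = -2.183000, f(1.6) = 1.336000
u₂ = 1.600000 − 1.336000·(1.600000 − 1.300000) / (1.336000 − (-2.183000)) = 1.600000 − (0.400800)/(3.519000) = 1.486104
f(1.486104) = -0.092970
u₃ = 1.486104 − (-0.092970)·(1.486104 − 1.600000) / (-0.092970 − 1.336000) = 1.486104 − (0.010589)/(-1.428970) = 1.493514
f(1.493514) = -0.003614
u₄ = 1.493514 − (-0.003614)·(1.493514 − 1.486104) / (-0.003614 − (-0.092970)) = 1.493514 − (-0.000027)/(0.089356) = 1.493814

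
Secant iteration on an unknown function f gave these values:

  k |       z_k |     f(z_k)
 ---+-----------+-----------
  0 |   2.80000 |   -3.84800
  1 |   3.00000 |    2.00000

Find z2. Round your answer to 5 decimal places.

2.93160

z2 = 3.00000 − 2.00000·(3.00000 − 2.80000) / (2.00000 − (-3.84800))
   = 3.00000 − (0.4000000)/(5.8480000) = 2.9316005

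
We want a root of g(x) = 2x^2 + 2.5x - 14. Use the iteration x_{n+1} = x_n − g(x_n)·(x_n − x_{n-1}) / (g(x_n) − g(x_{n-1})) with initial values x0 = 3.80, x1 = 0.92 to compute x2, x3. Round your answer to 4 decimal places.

g(3.80) = 24.380000, g(0.92) = -10.007200
x2 = 0.920000 − (-10.007200)·(0.920000 − 3.800000) / (-10.007200 − 24.380000) = 0.920000 − (28.820736)/(-34.387200) = 1.758124
g(1.758124) = -3.422690
x3 = 1.758124 − (-3.422690)·(1.758124 − 0.920000) / (-3.422690 − (-10.007200)) = 1.758124 − (-2.868639)/(6.584510) = 2.193789

1.7581, 2.1938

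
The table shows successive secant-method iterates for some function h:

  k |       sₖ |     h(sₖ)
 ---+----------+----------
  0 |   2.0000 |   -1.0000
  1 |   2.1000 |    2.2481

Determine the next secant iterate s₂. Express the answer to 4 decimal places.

s₂ = 2.1000 − 2.2481·(2.1000 − 2.0000) / (2.2481 − (-1.0000))
   = 2.1000 − (0.224810)/(3.248100) = 2.030787

2.0308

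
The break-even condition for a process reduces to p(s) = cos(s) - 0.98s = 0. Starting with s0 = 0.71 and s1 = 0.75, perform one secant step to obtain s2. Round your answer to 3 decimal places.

0.748

p(0.71) = 0.06256, p(0.75) = -0.00331
s2 = 0.75000 − (-0.00331)·(0.75000 − 0.71000) / (-0.00331 − 0.06256) = 0.75000 − (-0.00013)/(-0.06587) = 0.74799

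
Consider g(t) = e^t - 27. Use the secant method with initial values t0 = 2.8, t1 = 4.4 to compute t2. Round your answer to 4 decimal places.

3.0598

g(2.8) = -10.555353, g(4.4) = 54.450869
t2 = 4.400000 − 54.450869·(4.400000 − 2.800000) / (54.450869 − (-10.555353)) = 4.400000 − (87.121390)/(65.006222) = 3.059799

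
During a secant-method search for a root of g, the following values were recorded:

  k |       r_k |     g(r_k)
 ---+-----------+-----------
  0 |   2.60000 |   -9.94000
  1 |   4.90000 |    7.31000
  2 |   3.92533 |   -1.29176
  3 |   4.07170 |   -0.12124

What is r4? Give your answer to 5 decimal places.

r4 = 4.07170 − (-0.12124)·(4.07170 − 3.92533) / (-0.12124 − (-1.29176))
   = 4.07170 − (-0.0177459)/(1.1705200) = 4.0868607

4.08686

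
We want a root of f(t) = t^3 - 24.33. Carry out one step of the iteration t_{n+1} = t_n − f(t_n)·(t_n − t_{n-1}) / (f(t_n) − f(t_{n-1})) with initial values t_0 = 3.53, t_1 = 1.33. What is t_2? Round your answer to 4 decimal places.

2.4913

f(3.53) = 19.656977, f(1.33) = -21.977363
t_2 = 1.330000 − (-21.977363)·(1.330000 − 3.530000) / (-21.977363 − 19.656977) = 1.330000 − (48.350199)/(-41.634340) = 2.491306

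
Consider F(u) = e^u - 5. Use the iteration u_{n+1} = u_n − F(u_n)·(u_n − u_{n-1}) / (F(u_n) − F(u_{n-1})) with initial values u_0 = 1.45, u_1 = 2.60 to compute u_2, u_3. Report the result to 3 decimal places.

F(1.45) = -0.73689, F(2.60) = 8.46374
u_2 = 2.60000 − 8.46374·(2.60000 − 1.45000) / (8.46374 − (-0.73689)) = 2.60000 − (9.73330)/(9.20062) = 1.54210
F(1.54210) = -0.32558
u_3 = 1.54210 − (-0.32558)·(1.54210 − 2.60000) / (-0.32558 − 8.46374) = 1.54210 − (0.34443)/(-8.78932) = 1.58129

1.542, 1.581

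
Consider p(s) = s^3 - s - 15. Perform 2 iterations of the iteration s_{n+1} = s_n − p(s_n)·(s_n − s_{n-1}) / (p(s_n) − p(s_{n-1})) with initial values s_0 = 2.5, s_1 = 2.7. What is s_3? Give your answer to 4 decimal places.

p(2.5) = -1.875000, p(2.7) = 1.983000
s_2 = 2.700000 − 1.983000·(2.700000 − 2.500000) / (1.983000 − (-1.875000)) = 2.700000 − (0.396600)/(3.858000) = 2.597201
p(2.597201) = -0.077911
s_3 = 2.597201 − (-0.077911)·(2.597201 − 2.700000) / (-0.077911 − 1.983000) = 2.597201 − (0.008009)/(-2.060911) = 2.601087

2.6011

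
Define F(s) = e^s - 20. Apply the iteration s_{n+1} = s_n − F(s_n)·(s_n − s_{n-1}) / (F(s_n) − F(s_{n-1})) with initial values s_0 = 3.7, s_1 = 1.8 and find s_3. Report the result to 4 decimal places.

3.3305

F(3.7) = 20.447304, F(1.8) = -13.950353
s_2 = 1.800000 − (-13.950353)·(1.800000 − 3.700000) / (-13.950353 − 20.447304) = 1.800000 − (26.505670)/(-34.397657) = 2.570566
F(2.570566) = -6.926776
s_3 = 2.570566 − (-6.926776)·(2.570566 − 1.800000) / (-6.926776 − (-13.950353)) = 2.570566 − (-5.337539)/(7.023576) = 3.330512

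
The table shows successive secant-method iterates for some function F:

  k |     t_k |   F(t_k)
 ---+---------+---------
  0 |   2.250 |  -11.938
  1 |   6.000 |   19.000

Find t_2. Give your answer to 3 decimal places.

t_2 = 6.000 − 19.000·(6.000 − 2.250) / (19.000 − (-11.938))
   = 6.000 − (71.25000)/(30.93800) = 3.69701

3.697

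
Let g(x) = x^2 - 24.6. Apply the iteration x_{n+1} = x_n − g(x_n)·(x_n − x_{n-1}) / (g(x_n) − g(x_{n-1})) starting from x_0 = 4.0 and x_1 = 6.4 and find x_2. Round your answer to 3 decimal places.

4.827

g(4.0) = -8.60000, g(6.4) = 16.36000
x_2 = 6.40000 − 16.36000·(6.40000 − 4.00000) / (16.36000 − (-8.60000)) = 6.40000 − (39.26400)/(24.96000) = 4.82692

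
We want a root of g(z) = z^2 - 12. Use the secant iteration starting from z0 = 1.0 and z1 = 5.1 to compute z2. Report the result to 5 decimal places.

2.80328

g(1.0) = -11.0000000, g(5.1) = 14.0100000
z2 = 5.1000000 − 14.0100000·(5.1000000 − 1.0000000) / (14.0100000 − (-11.0000000)) = 5.1000000 − (57.4410000)/(25.0100000) = 2.8032787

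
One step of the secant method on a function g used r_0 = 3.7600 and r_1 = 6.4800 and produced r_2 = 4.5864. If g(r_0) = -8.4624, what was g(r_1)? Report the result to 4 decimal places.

19.3906

The secant line through (3.7600, -8.4624) and (6.4800, g(r_1)) crosses zero at r_2 = 4.5864.
So (3.7600, -8.4624), (6.4800, g(r_1)), (4.5864, 0) are collinear:
g(r_1) = -8.4624 · (6.4800 − 4.5864) / (3.7600 − 4.5864) = -8.4624 · (1.893600)/(-0.826400) = 19.390611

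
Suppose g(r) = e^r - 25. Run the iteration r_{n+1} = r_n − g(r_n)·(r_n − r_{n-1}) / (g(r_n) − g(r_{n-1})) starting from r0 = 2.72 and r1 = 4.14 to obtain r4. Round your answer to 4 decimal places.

g(2.72) = -9.819678, g(4.14) = 37.802821
r2 = 4.140000 − 37.802821·(4.140000 − 2.720000) / (37.802821 − (-9.819678)) = 4.140000 − (53.680006)/(47.622499) = 3.012802
g(3.012802) = -4.655684
r3 = 3.012802 − (-4.655684)·(3.012802 − 4.140000) / (-4.655684 − 37.802821) = 3.012802 − (5.247880)/(-42.458505) = 3.136402
g(3.136402) = -1.979117
r4 = 3.136402 − (-1.979117)·(3.136402 − 3.012802) / (-1.979117 − (-4.655684)) = 3.136402 − (-0.244619)/(2.676567) = 3.227795

3.2278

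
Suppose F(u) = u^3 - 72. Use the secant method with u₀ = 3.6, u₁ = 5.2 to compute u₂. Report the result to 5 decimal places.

F(3.6) = -25.3440000, F(5.2) = 68.6080000
u₂ = 5.2000000 − 68.6080000·(5.2000000 − 3.6000000) / (68.6080000 − (-25.3440000)) = 5.2000000 − (109.7728000)/(93.9520000) = 4.0316076

4.03161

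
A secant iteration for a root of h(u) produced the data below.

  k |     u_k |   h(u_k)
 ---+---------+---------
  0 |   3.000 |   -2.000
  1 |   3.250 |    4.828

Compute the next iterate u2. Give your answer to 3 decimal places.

3.073

u2 = 3.250 − 4.828·(3.250 − 3.000) / (4.828 − (-2.000))
   = 3.250 − (1.20700)/(6.82800) = 3.07323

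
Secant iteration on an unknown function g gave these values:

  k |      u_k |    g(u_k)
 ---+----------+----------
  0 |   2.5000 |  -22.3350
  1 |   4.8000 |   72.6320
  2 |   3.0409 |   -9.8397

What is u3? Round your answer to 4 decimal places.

3.2508

u3 = 3.0409 − (-9.8397)·(3.0409 − 4.8000) / (-9.8397 − 72.6320)
   = 3.0409 − (17.309016)/(-82.471700) = 3.250778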